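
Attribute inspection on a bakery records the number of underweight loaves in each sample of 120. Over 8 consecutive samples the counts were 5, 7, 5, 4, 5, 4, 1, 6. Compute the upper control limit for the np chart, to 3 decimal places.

p̄ = Σdᵢ / (k·n) = 37 / (8 × 120) = 0.03854
UCL = np̄ + 3·√(np̄(1−p̄)) = 4.6250 + 3 × √(4.6250×0.96146) = 4.6250 + 3 × 2.1087 = 10.9512

10.951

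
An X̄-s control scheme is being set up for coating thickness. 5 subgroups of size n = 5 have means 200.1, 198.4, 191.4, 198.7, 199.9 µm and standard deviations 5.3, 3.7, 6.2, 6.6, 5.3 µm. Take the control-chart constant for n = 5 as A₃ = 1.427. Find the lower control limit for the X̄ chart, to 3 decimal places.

189.966

X̄̄ = (200.1 + 198.4 + 191.4 + 198.7 + 199.9) / 5 = 197.7000
s̄ = (5.3 + 3.7 + 6.2 + 6.6 + 5.3) / 5 = 5.4200
LCL = X̄̄ − A₃·s̄ = 197.7000 − 1.427 × 5.4200 = 189.9657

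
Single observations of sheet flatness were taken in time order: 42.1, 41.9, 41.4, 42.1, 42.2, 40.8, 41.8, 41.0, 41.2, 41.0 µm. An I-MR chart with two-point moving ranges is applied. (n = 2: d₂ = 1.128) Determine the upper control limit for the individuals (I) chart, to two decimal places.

43.06

X̄ = (42.1 + 41.9 + 41.4 + 42.1 + 42.2 + 40.8 + 41.8 + 41.0 + 41.2 + 41.0) / 10 = 41.5500
Moving ranges: 0.2, 0.5, 0.7, 0.1, 1.4, 1.0, 0.8, 0.2, 0.2; M̄R̄ = 5.1000 / 9 = 0.5667
UCL = X̄ + 3·M̄R̄/d₂ = 41.5500 + 3 × 0.5667 / 1.128 = 43.0571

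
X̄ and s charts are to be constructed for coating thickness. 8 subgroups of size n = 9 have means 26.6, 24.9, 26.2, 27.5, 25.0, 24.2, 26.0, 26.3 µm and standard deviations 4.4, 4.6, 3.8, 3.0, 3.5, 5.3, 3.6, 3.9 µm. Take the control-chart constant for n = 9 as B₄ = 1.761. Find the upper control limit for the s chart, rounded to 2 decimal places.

s̄ = (4.4 + 4.6 + 3.8 + 3.0 + 3.5 + 5.3 + 3.6 + 3.9) / 8 = 4.0125
UCL_s = B₄·s̄ = 1.761 × 4.0125 = 7.0660

7.07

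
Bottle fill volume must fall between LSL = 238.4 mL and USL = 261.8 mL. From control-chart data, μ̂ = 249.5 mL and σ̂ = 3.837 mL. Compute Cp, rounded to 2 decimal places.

Cp = (USL − LSL) / (6σ̂) = (261.8 − 238.4) / (6 × 3.837) = 23.4000 / 23.0220 = 1.0164

1.02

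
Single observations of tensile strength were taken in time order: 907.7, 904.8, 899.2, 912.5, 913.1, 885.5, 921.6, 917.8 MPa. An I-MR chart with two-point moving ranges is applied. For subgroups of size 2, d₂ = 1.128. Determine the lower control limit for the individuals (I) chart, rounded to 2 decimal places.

873.62

X̄ = (907.7 + 904.8 + 899.2 + 912.5 + 913.1 + 885.5 + 921.6 + 917.8) / 8 = 907.7750
Moving ranges: 2.9, 5.6, 13.3, 0.6, 27.6, 36.1, 3.8; M̄R̄ = 89.9000 / 7 = 12.8429
LCL = X̄ − 3·M̄R̄/d₂ = 907.7750 − 3 × 12.8429 / 1.128 = 873.6185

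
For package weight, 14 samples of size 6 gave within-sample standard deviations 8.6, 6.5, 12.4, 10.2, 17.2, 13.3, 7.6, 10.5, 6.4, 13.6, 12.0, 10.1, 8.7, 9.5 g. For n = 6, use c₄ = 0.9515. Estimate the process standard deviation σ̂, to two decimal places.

s̄ = (8.6 + 6.5 + 12.4 + 10.2 + 17.2 + 13.3 + 7.6 + 10.5 + 6.4 + 13.6 + 12.0 + 10.1 + 8.7 + 9.5) / 14 = 10.4714
σ̂ = s̄ / c₄ = 10.4714 / 0.9515 = 11.0052

11.01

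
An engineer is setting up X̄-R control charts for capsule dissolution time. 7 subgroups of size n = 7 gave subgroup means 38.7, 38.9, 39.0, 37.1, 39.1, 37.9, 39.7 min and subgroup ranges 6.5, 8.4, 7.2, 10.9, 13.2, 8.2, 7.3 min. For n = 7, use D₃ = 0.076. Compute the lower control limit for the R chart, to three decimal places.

0.670

R̄ = (6.5 + 8.4 + 7.2 + 10.9 + 13.2 + 8.2 + 7.3) / 7 = 61.7000 / 7 = 8.8143
LCL_R = D₃·R̄ = 0.076 × 8.8143 = 0.6699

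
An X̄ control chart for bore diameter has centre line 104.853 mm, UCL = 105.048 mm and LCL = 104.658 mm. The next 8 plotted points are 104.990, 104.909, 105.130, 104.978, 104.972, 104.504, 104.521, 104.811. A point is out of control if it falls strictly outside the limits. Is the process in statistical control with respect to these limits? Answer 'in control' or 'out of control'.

out of control

Compare each point to [104.658, 105.048]: sample 3 = 105.130 > UCL; sample 6 = 104.504 < LCL; sample 7 = 104.521 < LCL.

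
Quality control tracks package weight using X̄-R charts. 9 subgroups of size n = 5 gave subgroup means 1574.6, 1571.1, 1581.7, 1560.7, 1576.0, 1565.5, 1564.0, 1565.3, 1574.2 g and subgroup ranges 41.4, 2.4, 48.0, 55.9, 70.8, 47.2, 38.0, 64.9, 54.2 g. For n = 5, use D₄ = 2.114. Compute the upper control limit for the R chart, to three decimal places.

99.311

R̄ = (41.4 + 2.4 + 48.0 + 55.9 + 70.8 + 47.2 + 38.0 + 64.9 + 54.2) / 9 = 422.8000 / 9 = 46.9778
UCL_R = D₄·R̄ = 2.114 × 46.9778 = 99.3110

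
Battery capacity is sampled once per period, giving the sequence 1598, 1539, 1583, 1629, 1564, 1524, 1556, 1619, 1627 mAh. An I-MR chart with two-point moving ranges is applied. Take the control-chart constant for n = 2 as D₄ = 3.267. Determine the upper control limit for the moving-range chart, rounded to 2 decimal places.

Moving ranges: 59, 44, 46, 65, 40, 32, 63, 8; M̄R̄ = 357.0000 / 8 = 44.6250
UCL_MR = D₄·M̄R̄ = 3.267 × 44.6250 = 145.7899

145.79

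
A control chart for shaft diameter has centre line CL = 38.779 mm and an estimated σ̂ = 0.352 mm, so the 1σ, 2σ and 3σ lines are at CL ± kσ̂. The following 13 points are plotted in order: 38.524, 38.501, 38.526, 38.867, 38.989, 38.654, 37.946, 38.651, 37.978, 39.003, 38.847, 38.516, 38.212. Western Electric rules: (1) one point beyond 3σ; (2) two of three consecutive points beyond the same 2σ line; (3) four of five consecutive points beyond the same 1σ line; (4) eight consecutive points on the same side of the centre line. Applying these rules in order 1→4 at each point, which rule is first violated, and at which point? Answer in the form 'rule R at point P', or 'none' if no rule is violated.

Zone of each point (C = within 1σ̂, B = 1σ̂–2σ̂, A = 2σ̂–3σ̂, * = beyond 3σ̂; sign = side of CL): 1:-C, 2:-C, 3:-C, 4:+C, 5:+C, 6:-C, 7:-A, 8:-C, 9:-A, 10:+C, 11:+C, 12:-C, 13:-B
Rule 2 (two of three consecutive points beyond the same 2σ limit) is satisfied at point 9.

rule 2 at point 9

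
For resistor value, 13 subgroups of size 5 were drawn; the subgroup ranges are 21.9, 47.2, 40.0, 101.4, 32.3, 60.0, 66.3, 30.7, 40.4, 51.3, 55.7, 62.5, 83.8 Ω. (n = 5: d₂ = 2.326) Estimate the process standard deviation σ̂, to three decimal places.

R̄ = (21.9 + 47.2 + 40.0 + 101.4 + 32.3 + 60.0 + 66.3 + 30.7 + 40.4 + 51.3 + 55.7 + 62.5 + 83.8) / 13 = 53.3462
σ̂ = R̄ / d₂ = 53.3462 / 2.326 = 22.9347

22.935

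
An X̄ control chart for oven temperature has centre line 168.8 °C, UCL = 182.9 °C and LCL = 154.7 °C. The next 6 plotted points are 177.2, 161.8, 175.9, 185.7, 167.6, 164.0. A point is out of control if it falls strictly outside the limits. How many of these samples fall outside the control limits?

Compare each point to [154.7, 182.9]: sample 4 = 185.7 > UCL.

1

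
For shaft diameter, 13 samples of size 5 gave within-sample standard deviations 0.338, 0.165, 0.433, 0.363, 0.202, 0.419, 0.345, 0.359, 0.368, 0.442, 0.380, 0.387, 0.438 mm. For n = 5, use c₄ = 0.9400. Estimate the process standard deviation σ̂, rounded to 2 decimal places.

s̄ = (0.338 + 0.165 + 0.433 + 0.363 + 0.202 + 0.419 + 0.345 + 0.359 + 0.368 + 0.442 + 0.380 + 0.387 + 0.438) / 13 = 0.3568
σ̂ = s̄ / c₄ = 0.3568 / 0.9400 = 0.3796

0.38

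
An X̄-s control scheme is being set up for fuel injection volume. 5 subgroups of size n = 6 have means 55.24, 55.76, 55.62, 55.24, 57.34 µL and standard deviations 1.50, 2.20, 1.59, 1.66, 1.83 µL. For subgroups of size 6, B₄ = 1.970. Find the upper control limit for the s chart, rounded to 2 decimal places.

s̄ = (1.50 + 2.20 + 1.59 + 1.66 + 1.83) / 5 = 1.7560
UCL_s = B₄·s̄ = 1.970 × 1.7560 = 3.4593

3.46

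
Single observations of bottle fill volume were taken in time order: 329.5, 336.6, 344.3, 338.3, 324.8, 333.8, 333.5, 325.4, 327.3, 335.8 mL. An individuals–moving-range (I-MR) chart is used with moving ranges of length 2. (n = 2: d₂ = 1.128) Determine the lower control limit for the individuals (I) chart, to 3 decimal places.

X̄ = (329.5 + 336.6 + 344.3 + 338.3 + 324.8 + 333.8 + 333.5 + 325.4 + 327.3 + 335.8) / 10 = 332.9300
Moving ranges: 7.1, 7.7, 6.0, 13.5, 9.0, 0.3, 8.1, 1.9, 8.5; M̄R̄ = 62.1000 / 9 = 6.9000
LCL = X̄ − 3·M̄R̄/d₂ = 332.9300 − 3 × 6.9000 / 1.128 = 314.5789

314.579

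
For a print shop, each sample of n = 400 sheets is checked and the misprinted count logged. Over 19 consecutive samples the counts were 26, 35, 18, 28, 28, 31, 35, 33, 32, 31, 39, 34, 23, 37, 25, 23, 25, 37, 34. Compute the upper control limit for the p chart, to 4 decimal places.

0.1152

p̄ = Σdᵢ / (k·n) = 574 / (19 × 400) = 0.07553
UCL = p̄ + 3·√(p̄(1−p̄)/n) = 0.07553 + 3 × √(0.07553×0.92447/400) = 0.07553 + 3 × 0.01321 = 0.11516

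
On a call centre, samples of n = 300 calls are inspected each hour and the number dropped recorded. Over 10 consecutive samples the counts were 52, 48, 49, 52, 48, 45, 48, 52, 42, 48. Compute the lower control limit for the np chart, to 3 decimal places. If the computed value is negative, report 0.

29.287

p̄ = Σdᵢ / (k·n) = 484 / (10 × 300) = 0.16133
LCL = np̄ − 3·√(np̄(1−p̄)) = 48.4000 − 3 × 6.3711 = 29.2866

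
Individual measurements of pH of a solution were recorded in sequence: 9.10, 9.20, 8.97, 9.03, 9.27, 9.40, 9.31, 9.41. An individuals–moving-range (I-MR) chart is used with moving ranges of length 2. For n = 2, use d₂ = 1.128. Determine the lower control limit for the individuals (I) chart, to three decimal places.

X̄ = (9.10 + 9.20 + 8.97 + 9.03 + 9.27 + 9.40 + 9.31 + 9.41) / 8 = 9.2112
Moving ranges: 0.10, 0.23, 0.06, 0.24, 0.13, 0.09, 0.10; M̄R̄ = 0.9500 / 7 = 0.1357
LCL = X̄ − 3·M̄R̄/d₂ = 9.2112 − 3 × 0.1357 / 1.128 = 8.8503

8.850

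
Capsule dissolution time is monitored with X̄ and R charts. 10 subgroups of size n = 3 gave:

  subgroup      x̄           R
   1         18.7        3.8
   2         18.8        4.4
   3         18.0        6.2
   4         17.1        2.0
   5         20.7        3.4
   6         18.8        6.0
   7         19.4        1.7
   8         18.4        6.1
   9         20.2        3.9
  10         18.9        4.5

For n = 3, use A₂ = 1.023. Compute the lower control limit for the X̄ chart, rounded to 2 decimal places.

X̄̄ = (18.7 + 18.8 + 18.0 + 17.1 + 20.7 + 18.8 + 19.4 + 18.4 + 20.2 + 18.9) / 10 = 189.0000 / 10 = 18.9000
R̄ = (3.8 + 4.4 + 6.2 + 2.0 + 3.4 + 6.0 + 1.7 + 6.1 + 3.9 + 4.5) / 10 = 42.0000 / 10 = 4.2000
LCL = X̄̄ − A₂·R̄ = 18.9000 − 1.023 × 4.2000 = 14.6034

14.60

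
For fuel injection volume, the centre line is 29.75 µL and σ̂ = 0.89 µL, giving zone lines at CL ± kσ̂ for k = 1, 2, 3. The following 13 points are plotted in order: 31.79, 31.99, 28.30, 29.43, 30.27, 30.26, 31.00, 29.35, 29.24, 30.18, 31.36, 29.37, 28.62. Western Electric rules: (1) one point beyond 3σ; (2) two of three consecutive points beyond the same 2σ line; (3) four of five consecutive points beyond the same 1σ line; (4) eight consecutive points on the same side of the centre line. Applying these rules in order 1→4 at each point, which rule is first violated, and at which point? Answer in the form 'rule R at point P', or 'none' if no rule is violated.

Zone of each point (C = within 1σ̂, B = 1σ̂–2σ̂, A = 2σ̂–3σ̂, * = beyond 3σ̂; sign = side of CL): 1:+A, 2:+A, 3:-B, 4:-C, 5:+C, 6:+C, 7:+B, 8:-C, 9:-C, 10:+C, 11:+B, 12:-C, 13:-B
Rule 2 (two of three consecutive points beyond the same 2σ limit) is satisfied at point 2.

rule 2 at point 2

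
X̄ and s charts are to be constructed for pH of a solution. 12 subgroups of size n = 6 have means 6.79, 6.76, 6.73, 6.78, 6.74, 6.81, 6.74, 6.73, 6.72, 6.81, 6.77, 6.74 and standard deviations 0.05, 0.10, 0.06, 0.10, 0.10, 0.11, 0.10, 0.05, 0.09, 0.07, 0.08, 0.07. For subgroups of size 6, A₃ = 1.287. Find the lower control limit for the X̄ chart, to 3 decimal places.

X̄̄ = (6.79 + 6.76 + 6.73 + 6.78 + 6.74 + 6.81 + 6.74 + 6.73 + 6.72 + 6.81 + 6.77 + 6.74) / 12 = 6.7600
s̄ = (0.05 + 0.10 + 0.06 + 0.10 + 0.10 + 0.11 + 0.10 + 0.05 + 0.09 + 0.07 + 0.08 + 0.07) / 12 = 0.0817
LCL = X̄̄ − A₃·s̄ = 6.7600 − 1.287 × 0.0817 = 6.6549

6.655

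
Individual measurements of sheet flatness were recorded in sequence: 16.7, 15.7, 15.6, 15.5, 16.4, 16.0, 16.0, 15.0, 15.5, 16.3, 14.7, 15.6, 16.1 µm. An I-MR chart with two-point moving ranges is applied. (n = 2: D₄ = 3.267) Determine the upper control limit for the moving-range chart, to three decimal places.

Moving ranges: 1.0, 0.1, 0.1, 0.9, 0.4, 0.0, 1.0, 0.5, 0.8, 1.6, 0.9, 0.5; M̄R̄ = 7.8000 / 12 = 0.6500
UCL_MR = D₄·M̄R̄ = 3.267 × 0.6500 = 2.1235

2.124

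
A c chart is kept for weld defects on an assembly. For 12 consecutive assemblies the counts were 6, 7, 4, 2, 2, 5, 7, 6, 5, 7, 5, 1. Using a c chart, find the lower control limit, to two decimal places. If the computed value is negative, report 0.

c̄ = (6 + 7 + 4 + 2 + 2 + 5 + 7 + 6 + 5 + 7 + 5 + 1) / 12 = 57 / 12 = 4.7500
LCL = c̄ − 3√c̄ = 4.7500 − 3 × 2.1794 = -1.7883 → 0 (cannot be negative)

0.00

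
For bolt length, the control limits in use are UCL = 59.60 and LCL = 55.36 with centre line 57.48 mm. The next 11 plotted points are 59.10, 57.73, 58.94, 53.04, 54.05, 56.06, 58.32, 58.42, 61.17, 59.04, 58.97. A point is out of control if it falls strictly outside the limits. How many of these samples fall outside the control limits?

3

Compare each point to [55.36, 59.60]: sample 4 = 53.04 < LCL; sample 5 = 54.05 < LCL; sample 9 = 61.17 > UCL.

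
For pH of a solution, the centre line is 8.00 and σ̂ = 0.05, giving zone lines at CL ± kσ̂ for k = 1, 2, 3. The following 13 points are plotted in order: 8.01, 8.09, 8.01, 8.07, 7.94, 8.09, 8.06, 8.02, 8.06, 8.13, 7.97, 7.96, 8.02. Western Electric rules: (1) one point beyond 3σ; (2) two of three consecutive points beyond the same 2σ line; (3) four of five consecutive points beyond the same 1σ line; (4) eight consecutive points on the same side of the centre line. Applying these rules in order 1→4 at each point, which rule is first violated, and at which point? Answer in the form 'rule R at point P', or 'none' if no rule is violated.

rule 3 at point 10

Zone of each point (C = within 1σ̂, B = 1σ̂–2σ̂, A = 2σ̂–3σ̂, * = beyond 3σ̂; sign = side of CL): 1:+C, 2:+B, 3:+C, 4:+B, 5:-B, 6:+B, 7:+B, 8:+C, 9:+B, 10:+A, 11:-C, 12:-C, 13:+C
Rule 3 (four of five consecutive points beyond the same 1σ limit) is satisfied at point 10.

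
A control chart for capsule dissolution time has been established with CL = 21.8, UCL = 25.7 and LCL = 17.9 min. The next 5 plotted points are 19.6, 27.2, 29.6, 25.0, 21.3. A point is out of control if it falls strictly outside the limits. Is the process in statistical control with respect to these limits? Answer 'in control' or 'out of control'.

Compare each point to [17.9, 25.7]: sample 2 = 27.2 > UCL; sample 3 = 29.6 > UCL.

out of control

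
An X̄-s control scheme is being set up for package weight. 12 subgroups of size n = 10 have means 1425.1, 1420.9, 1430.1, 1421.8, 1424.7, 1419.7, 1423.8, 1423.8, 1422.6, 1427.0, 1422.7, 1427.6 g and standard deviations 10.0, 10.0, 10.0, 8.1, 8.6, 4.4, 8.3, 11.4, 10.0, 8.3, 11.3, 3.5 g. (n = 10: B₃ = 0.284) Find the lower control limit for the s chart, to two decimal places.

s̄ = (10.0 + 10.0 + 10.0 + 8.1 + 8.6 + 4.4 + 8.3 + 11.4 + 10.0 + 8.3 + 11.3 + 3.5) / 12 = 8.6583
LCL_s = B₃·s̄ = 0.284 × 8.6583 = 2.4590

2.46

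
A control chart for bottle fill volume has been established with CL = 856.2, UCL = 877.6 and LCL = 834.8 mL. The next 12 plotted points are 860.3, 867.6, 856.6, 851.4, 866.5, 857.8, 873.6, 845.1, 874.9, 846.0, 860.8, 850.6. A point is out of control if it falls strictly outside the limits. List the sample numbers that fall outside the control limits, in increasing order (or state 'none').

All 12 points lie within [834.8, 877.6].

none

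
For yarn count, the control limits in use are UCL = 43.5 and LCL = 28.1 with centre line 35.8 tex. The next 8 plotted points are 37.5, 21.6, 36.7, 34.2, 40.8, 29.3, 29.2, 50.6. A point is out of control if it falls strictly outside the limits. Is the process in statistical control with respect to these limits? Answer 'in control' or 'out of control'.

Compare each point to [28.1, 43.5]: sample 2 = 21.6 < LCL; sample 8 = 50.6 > UCL.

out of control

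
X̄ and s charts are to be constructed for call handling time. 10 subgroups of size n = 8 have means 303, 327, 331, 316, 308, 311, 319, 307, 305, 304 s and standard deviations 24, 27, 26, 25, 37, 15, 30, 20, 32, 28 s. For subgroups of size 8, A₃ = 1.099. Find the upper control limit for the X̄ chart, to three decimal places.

342.114

X̄̄ = (303 + 327 + 331 + 316 + 308 + 311 + 319 + 307 + 305 + 304) / 10 = 313.1000
s̄ = (24 + 27 + 26 + 25 + 37 + 15 + 30 + 20 + 32 + 28) / 10 = 26.4000
UCL = X̄̄ + A₃·s̄ = 313.1000 + 1.099 × 26.4000 = 342.1136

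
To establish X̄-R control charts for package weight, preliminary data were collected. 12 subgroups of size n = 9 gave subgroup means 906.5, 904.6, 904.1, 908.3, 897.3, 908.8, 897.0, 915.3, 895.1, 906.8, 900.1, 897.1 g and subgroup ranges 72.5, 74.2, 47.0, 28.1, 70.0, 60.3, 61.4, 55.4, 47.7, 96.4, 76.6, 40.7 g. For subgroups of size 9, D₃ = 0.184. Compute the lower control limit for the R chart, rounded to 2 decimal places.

11.20

R̄ = (72.5 + 74.2 + 47.0 + 28.1 + 70.0 + 60.3 + 61.4 + 55.4 + 47.7 + 96.4 + 76.6 + 40.7) / 12 = 730.3000 / 12 = 60.8583
LCL_R = D₃·R̄ = 0.184 × 60.8583 = 11.1979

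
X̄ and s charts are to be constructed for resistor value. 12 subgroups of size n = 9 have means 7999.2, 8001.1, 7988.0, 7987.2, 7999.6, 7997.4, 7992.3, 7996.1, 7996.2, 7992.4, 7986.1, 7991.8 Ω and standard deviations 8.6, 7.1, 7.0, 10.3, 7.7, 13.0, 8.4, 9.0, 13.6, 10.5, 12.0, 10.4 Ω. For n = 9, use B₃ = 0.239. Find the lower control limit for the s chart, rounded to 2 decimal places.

2.34

s̄ = (8.6 + 7.1 + 7.0 + 10.3 + 7.7 + 13.0 + 8.4 + 9.0 + 13.6 + 10.5 + 12.0 + 10.4) / 12 = 9.8000
LCL_s = B₃·s̄ = 0.239 × 9.8000 = 2.3422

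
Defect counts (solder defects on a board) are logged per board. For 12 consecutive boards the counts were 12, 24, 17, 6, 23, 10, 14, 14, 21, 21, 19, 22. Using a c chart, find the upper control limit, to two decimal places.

c̄ = (12 + 24 + 17 + 6 + 23 + 10 + 14 + 14 + 21 + 21 + 19 + 22) / 12 = 203 / 12 = 16.9167
UCL = c̄ + 3√c̄ = 16.9167 + 3 × √16.9167 = 16.9167 + 3 × 4.1130 = 29.2556

29.26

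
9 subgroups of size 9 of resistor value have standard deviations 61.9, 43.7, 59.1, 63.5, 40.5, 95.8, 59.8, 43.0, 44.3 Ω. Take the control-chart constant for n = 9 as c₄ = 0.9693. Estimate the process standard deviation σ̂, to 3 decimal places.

s̄ = (61.9 + 43.7 + 59.1 + 63.5 + 40.5 + 95.8 + 59.8 + 43.0 + 44.3) / 9 = 56.8444
σ̂ = s̄ / c₄ = 56.8444 / 0.9693 = 58.6448

58.645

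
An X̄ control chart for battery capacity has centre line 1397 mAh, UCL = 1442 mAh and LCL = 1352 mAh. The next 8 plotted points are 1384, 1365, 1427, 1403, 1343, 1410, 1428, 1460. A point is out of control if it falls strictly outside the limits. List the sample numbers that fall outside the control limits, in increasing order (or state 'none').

5, 8

Compare each point to [1352, 1442]: sample 5 = 1343 < LCL; sample 8 = 1460 > UCL.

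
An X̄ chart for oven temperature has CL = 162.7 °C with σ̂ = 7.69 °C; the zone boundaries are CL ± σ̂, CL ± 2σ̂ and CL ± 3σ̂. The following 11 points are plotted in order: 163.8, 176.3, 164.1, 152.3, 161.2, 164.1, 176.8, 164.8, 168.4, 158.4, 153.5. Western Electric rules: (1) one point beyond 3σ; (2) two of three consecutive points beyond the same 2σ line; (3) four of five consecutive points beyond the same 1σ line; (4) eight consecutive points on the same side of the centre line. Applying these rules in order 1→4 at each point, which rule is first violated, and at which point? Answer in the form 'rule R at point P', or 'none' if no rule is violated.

Zone of each point (C = within 1σ̂, B = 1σ̂–2σ̂, A = 2σ̂–3σ̂, * = beyond 3σ̂; sign = side of CL): 1:+C, 2:+B, 3:+C, 4:-B, 5:-C, 6:+C, 7:+B, 8:+C, 9:+C, 10:-C, 11:-B
No rule fires across all 11 points.

none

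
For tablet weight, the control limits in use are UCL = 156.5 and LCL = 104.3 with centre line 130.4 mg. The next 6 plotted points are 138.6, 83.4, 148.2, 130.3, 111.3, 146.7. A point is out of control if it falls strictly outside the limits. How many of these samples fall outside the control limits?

1

Compare each point to [104.3, 156.5]: sample 2 = 83.4 < LCL.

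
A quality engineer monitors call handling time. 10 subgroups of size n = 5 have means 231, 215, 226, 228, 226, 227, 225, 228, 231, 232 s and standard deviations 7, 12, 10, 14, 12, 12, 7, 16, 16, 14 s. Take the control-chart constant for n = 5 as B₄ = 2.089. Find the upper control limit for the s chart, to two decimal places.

s̄ = (7 + 12 + 10 + 14 + 12 + 12 + 7 + 16 + 16 + 14) / 10 = 12.0000
UCL_s = B₄·s̄ = 2.089 × 12.0000 = 25.0680

25.07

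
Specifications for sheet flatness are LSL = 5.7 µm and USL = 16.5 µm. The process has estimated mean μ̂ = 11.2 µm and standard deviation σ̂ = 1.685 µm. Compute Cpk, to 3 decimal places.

1.048

Cpu = (USL − μ̂) / (3σ̂) = (16.5 − 11.2) / (3 × 1.685) = 1.0485; Cpl = (μ̂ − LSL) / (3σ̂) = (11.2 − 5.7) / (3 × 1.685) = 1.0880; Cpk = min(Cpu, Cpl) = 1.0485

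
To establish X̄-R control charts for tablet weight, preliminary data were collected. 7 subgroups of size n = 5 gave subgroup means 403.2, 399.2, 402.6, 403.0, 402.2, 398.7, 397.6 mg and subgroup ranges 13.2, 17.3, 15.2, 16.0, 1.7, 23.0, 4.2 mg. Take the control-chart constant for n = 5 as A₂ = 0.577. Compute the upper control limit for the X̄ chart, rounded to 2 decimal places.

408.40

X̄̄ = (403.2 + 399.2 + 402.6 + 403.0 + 402.2 + 398.7 + 397.6) / 7 = 2806.5000 / 7 = 400.9286
R̄ = (13.2 + 17.3 + 15.2 + 16.0 + 1.7 + 23.0 + 4.2) / 7 = 90.6000 / 7 = 12.9429
UCL = X̄̄ + A₂·R̄ = 400.9286 + 0.577 × 12.9429 = 408.3966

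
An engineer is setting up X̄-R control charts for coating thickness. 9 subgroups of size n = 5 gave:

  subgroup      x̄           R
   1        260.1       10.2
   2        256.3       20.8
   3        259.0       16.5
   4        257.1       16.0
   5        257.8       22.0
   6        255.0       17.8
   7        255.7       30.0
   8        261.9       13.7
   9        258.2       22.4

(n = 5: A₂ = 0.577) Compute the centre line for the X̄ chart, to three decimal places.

257.900

X̄̄ = (260.1 + 256.3 + 259.0 + 257.1 + 257.8 + 255.0 + 255.7 + 261.9 + 258.2) / 9 = 2321.1000 / 9 = 257.9000
CL = X̄̄ = 257.9000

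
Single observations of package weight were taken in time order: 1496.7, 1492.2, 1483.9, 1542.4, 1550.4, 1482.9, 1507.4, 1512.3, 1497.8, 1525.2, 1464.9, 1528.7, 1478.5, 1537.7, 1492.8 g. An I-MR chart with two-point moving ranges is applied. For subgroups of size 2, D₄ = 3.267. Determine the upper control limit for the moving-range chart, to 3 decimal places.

115.862

Moving ranges: 4.5, 8.3, 58.5, 8.0, 67.5, 24.5, 4.9, 14.5, 27.4, 60.3, 63.8, 50.2, 59.2, 44.9; M̄R̄ = 496.5000 / 14 = 35.4643
UCL_MR = D₄·M̄R̄ = 3.267 × 35.4643 = 115.8618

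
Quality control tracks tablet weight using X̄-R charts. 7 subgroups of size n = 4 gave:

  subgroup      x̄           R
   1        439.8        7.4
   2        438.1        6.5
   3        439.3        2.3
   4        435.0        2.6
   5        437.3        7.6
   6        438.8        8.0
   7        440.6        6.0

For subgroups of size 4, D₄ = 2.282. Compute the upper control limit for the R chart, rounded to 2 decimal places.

R̄ = (7.4 + 6.5 + 2.3 + 2.6 + 7.6 + 8.0 + 6.0) / 7 = 40.4000 / 7 = 5.7714
UCL_R = D₄·R̄ = 2.282 × 5.7714 = 13.1704

13.17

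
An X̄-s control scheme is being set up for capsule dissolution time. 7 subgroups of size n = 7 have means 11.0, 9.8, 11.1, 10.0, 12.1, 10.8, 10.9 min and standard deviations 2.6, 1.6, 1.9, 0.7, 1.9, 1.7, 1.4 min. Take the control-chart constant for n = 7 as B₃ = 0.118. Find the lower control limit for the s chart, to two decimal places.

0.20

s̄ = (2.6 + 1.6 + 1.9 + 0.7 + 1.9 + 1.7 + 1.4) / 7 = 1.6857
LCL_s = B₃·s̄ = 0.118 × 1.6857 = 0.1989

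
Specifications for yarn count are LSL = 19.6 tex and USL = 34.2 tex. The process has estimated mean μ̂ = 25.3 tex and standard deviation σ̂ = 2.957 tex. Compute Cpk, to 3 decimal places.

0.643

Cpu = (USL − μ̂) / (3σ̂) = (34.2 − 25.3) / (3 × 2.957) = 1.0033; Cpl = (μ̂ − LSL) / (3σ̂) = (25.3 − 19.6) / (3 × 2.957) = 0.6425; Cpk = min(Cpu, Cpl) = 0.6425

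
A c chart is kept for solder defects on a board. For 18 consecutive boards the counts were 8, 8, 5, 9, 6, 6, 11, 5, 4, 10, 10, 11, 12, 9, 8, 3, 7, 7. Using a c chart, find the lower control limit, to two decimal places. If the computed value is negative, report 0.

0.00

c̄ = (8 + 8 + 5 + 9 + 6 + 6 + 11 + 5 + 4 + 10 + 10 + 11 + 12 + 9 + 8 + 3 + 7 + 7) / 18 = 139 / 18 = 7.7222
LCL = c̄ − 3√c̄ = 7.7222 − 3 × 2.7789 = -0.6144 → 0 (cannot be negative)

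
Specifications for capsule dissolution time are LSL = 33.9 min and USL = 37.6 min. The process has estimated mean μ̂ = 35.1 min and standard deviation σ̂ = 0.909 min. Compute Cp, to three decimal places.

Cp = (USL − LSL) / (6σ̂) = (37.6 − 33.9) / (6 × 0.909) = 3.7000 / 5.4540 = 0.6784

0.678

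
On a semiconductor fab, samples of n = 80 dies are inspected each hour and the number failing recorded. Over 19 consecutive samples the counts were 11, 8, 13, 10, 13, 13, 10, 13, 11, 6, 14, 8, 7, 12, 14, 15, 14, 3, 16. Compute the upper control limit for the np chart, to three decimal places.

20.383

p̄ = Σdᵢ / (k·n) = 211 / (19 × 80) = 0.13882
UCL = np̄ + 3·√(np̄(1−p̄)) = 11.1053 + 3 × √(11.1053×0.86118) = 11.1053 + 3 × 3.0925 = 20.3828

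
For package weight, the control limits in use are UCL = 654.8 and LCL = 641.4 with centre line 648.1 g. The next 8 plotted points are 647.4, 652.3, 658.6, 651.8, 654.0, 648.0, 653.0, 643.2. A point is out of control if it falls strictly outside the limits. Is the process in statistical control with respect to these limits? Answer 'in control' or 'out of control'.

out of control

Compare each point to [641.4, 654.8]: sample 3 = 658.6 > UCL.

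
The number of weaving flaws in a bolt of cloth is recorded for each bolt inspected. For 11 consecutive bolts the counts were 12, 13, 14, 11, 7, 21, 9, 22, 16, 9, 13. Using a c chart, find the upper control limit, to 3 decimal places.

c̄ = (12 + 13 + 14 + 11 + 7 + 21 + 9 + 22 + 16 + 9 + 13) / 11 = 147 / 11 = 13.3636
UCL = c̄ + 3√c̄ = 13.3636 + 3 × √13.3636 = 13.3636 + 3 × 3.6556 = 24.3305

24.331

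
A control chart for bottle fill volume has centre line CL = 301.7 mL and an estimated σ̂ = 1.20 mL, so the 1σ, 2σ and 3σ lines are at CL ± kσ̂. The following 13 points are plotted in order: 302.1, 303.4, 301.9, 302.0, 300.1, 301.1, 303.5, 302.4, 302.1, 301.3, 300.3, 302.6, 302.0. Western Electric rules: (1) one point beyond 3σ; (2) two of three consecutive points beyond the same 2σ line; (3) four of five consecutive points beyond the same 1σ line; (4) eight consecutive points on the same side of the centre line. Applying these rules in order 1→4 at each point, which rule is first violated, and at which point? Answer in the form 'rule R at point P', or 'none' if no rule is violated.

none

Zone of each point (C = within 1σ̂, B = 1σ̂–2σ̂, A = 2σ̂–3σ̂, * = beyond 3σ̂; sign = side of CL): 1:+C, 2:+B, 3:+C, 4:+C, 5:-B, 6:-C, 7:+B, 8:+C, 9:+C, 10:-C, 11:-B, 12:+C, 13:+C
No rule fires across all 13 points.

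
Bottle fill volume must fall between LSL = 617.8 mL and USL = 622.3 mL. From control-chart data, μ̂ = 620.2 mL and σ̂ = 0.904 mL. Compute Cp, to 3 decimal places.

Cp = (USL − LSL) / (6σ̂) = (622.3 − 617.8) / (6 × 0.904) = 4.5000 / 5.4240 = 0.8296

0.830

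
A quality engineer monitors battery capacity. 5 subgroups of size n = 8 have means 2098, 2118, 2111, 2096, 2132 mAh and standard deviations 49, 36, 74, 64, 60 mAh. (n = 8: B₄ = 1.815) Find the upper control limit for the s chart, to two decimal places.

102.73

s̄ = (49 + 36 + 74 + 64 + 60) / 5 = 56.6000
UCL_s = B₄·s̄ = 1.815 × 56.6000 = 102.7290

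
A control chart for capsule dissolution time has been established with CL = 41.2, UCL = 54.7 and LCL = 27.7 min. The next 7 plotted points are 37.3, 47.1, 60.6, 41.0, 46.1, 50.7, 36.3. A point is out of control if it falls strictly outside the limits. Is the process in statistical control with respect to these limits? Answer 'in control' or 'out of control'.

out of control

Compare each point to [27.7, 54.7]: sample 3 = 60.6 > UCL.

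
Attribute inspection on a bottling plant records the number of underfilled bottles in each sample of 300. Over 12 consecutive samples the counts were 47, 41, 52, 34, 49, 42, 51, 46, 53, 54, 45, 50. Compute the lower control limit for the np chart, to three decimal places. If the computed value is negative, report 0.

28.113

p̄ = Σdᵢ / (k·n) = 564 / (12 × 300) = 0.15667
LCL = np̄ − 3·√(np̄(1−p̄)) = 47.0000 − 3 × 6.2958 = 28.1127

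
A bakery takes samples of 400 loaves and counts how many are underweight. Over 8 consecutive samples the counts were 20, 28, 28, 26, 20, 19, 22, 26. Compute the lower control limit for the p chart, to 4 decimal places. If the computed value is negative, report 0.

0.0237

p̄ = Σdᵢ / (k·n) = 189 / (8 × 400) = 0.05906
LCL = p̄ − 3·√(p̄(1−p̄)/n) = 0.05906 − 3 × 0.01179 = 0.02370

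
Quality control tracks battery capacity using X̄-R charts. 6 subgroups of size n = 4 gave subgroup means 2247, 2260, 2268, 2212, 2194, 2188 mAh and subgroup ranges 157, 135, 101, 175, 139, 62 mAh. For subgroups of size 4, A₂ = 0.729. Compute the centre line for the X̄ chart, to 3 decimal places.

2228.167

X̄̄ = (2247 + 2260 + 2268 + 2212 + 2194 + 2188) / 6 = 13369.0000 / 6 = 2228.1667
CL = X̄̄ = 2228.1667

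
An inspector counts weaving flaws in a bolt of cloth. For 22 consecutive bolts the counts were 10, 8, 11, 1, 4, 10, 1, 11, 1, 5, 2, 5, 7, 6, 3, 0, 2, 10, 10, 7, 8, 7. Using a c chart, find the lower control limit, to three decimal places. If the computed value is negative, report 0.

0.000

c̄ = (10 + 8 + 11 + 1 + 4 + 10 + 1 + 11 + 1 + 5 + 2 + 5 + 7 + 6 + 3 + 0 + 2 + 10 + 10 + 7 + 8 + 7) / 22 = 129 / 22 = 5.8636
LCL = c̄ − 3√c̄ = 5.8636 − 3 × 2.4215 = -1.4008 → 0 (cannot be negative)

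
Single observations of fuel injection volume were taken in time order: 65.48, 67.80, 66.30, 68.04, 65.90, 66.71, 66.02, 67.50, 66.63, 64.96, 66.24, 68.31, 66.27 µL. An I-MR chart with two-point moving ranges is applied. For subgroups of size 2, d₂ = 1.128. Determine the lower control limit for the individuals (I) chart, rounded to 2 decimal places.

62.50

X̄ = (65.48 + 67.80 + 66.30 + 68.04 + 65.90 + 66.71 + 66.02 + 67.50 + 66.63 + 64.96 + 66.24 + 68.31 + 66.27) / 13 = 66.6277
Moving ranges: 2.32, 1.50, 1.74, 2.14, 0.81, 0.69, 1.48, 0.87, 1.67, 1.28, 2.07, 2.04; M̄R̄ = 18.6100 / 12 = 1.5508
LCL = X̄ − 3·M̄R̄/d₂ = 66.6277 − 3 × 1.5508 / 1.128 = 62.5031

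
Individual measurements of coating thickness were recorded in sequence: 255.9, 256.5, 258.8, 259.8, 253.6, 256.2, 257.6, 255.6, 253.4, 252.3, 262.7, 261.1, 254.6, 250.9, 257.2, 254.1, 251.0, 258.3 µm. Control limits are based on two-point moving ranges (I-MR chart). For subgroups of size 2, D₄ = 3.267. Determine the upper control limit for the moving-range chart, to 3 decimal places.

Moving ranges: 0.6, 2.3, 1.0, 6.2, 2.6, 1.4, 2.0, 2.2, 1.1, 10.4, 1.6, 6.5, 3.7, 6.3, 3.1, 3.1, 7.3; M̄R̄ = 61.4000 / 17 = 3.6118
UCL_MR = D₄·M̄R̄ = 3.267 × 3.6118 = 11.7996

11.800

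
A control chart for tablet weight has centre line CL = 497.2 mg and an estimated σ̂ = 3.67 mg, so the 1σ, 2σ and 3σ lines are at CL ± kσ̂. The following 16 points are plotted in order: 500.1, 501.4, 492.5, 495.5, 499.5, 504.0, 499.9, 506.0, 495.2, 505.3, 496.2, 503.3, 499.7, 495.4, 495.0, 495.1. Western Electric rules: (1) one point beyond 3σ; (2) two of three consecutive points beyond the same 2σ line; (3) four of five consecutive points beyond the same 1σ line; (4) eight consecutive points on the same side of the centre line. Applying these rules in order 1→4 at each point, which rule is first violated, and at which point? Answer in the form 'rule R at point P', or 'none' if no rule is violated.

rule 2 at point 10

Zone of each point (C = within 1σ̂, B = 1σ̂–2σ̂, A = 2σ̂–3σ̂, * = beyond 3σ̂; sign = side of CL): 1:+C, 2:+B, 3:-B, 4:-C, 5:+C, 6:+B, 7:+C, 8:+A, 9:-C, 10:+A, 11:-C, 12:+B, 13:+C, 14:-C, 15:-C, 16:-C
Rule 2 (two of three consecutive points beyond the same 2σ limit) is satisfied at point 10.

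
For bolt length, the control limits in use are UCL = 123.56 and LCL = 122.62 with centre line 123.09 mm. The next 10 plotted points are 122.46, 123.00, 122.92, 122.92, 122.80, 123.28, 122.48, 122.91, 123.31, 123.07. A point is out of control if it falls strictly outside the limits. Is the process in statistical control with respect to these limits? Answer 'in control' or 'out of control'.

out of control

Compare each point to [122.62, 123.56]: sample 1 = 122.46 < LCL; sample 7 = 122.48 < LCL.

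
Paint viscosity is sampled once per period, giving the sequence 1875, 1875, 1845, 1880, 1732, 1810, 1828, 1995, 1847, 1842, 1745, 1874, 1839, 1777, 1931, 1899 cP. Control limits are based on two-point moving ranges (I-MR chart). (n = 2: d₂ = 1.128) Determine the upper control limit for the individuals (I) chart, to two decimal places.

2051.40

X̄ = (1875 + 1875 + 1845 + 1880 + 1732 + 1810 + 1828 + 1995 + 1847 + 1842 + 1745 + 1874 + 1839 + 1777 + 1931 + 1899) / 16 = 1849.6250
Moving ranges: 0, 30, 35, 148, 78, 18, 167, 148, 5, 97, 129, 35, 62, 154, 32; M̄R̄ = 1138.0000 / 15 = 75.8667
UCL = X̄ + 3·M̄R̄/d₂ = 1849.6250 + 3 × 75.8667 / 1.128 = 2051.3980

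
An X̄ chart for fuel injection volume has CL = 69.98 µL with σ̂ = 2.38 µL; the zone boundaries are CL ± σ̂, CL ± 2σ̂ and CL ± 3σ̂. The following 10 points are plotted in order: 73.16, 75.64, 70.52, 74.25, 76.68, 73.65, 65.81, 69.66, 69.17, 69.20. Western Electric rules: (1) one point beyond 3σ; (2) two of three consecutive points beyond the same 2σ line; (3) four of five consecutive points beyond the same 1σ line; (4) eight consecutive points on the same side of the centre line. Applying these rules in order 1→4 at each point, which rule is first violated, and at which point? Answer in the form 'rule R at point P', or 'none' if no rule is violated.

rule 3 at point 5

Zone of each point (C = within 1σ̂, B = 1σ̂–2σ̂, A = 2σ̂–3σ̂, * = beyond 3σ̂; sign = side of CL): 1:+B, 2:+A, 3:+C, 4:+B, 5:+A, 6:+B, 7:-B, 8:-C, 9:-C, 10:-C
Rule 3 (four of five consecutive points beyond the same 1σ limit) is satisfied at point 5.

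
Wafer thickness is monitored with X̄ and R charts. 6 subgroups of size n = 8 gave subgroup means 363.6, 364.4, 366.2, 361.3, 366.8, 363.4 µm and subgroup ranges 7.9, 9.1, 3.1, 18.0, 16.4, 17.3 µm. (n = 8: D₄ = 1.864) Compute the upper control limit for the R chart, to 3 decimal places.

22.306

R̄ = (7.9 + 9.1 + 3.1 + 18.0 + 16.4 + 17.3) / 6 = 71.8000 / 6 = 11.9667
UCL_R = D₄·R̄ = 1.864 × 11.9667 = 22.3059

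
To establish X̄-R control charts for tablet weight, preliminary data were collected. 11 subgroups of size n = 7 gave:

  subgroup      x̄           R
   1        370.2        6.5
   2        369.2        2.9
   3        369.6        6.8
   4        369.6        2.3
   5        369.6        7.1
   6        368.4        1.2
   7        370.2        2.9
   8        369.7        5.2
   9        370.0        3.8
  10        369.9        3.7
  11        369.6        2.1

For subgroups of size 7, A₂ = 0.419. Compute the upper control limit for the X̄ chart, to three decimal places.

X̄̄ = (370.2 + 369.2 + 369.6 + 369.6 + 369.6 + 368.4 + 370.2 + 369.7 + 370.0 + 369.9 + 369.6) / 11 = 4066.0000 / 11 = 369.6364
R̄ = (6.5 + 2.9 + 6.8 + 2.3 + 7.1 + 1.2 + 2.9 + 5.2 + 3.8 + 3.7 + 2.1) / 11 = 44.5000 / 11 = 4.0455
UCL = X̄̄ + A₂·R̄ = 369.6364 + 0.419 × 4.0455 = 371.3314

371.331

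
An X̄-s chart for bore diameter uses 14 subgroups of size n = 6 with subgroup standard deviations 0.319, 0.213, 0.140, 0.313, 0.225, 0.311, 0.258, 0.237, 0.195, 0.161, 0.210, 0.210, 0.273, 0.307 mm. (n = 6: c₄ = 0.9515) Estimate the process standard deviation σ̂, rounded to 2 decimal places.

s̄ = (0.319 + 0.213 + 0.140 + 0.313 + 0.225 + 0.311 + 0.258 + 0.237 + 0.195 + 0.161 + 0.210 + 0.210 + 0.273 + 0.307) / 14 = 0.2409
σ̂ = s̄ / c₄ = 0.2409 / 0.9515 = 0.2531

0.25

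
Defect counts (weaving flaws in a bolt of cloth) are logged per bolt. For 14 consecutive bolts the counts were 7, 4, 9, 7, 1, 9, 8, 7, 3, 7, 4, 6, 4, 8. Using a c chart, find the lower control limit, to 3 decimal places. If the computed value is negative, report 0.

c̄ = (7 + 4 + 9 + 7 + 1 + 9 + 8 + 7 + 3 + 7 + 4 + 6 + 4 + 8) / 14 = 84 / 14 = 6.0000
LCL = c̄ − 3√c̄ = 6.0000 − 3 × 2.4495 = -1.3485 → 0 (cannot be negative)

0.000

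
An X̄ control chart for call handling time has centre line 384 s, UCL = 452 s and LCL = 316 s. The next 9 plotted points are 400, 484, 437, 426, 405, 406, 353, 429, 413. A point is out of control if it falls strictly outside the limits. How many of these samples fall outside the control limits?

Compare each point to [316, 452]: sample 2 = 484 > UCL.

1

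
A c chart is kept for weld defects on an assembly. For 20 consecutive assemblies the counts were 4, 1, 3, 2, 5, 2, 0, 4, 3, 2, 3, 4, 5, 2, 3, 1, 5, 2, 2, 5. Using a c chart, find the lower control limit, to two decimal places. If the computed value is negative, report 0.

0.00

c̄ = (4 + 1 + 3 + 2 + 5 + 2 + 0 + 4 + 3 + 2 + 3 + 4 + 5 + 2 + 3 + 1 + 5 + 2 + 2 + 5) / 20 = 58 / 20 = 2.9000
LCL = c̄ − 3√c̄ = 2.9000 − 3 × 1.7029 = -2.2088 → 0 (cannot be negative)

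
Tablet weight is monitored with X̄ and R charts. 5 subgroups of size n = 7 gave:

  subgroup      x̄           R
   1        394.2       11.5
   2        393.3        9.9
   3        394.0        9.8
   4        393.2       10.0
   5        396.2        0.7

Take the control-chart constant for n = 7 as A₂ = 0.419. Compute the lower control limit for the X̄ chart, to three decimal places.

390.669

X̄̄ = (394.2 + 393.3 + 394.0 + 393.2 + 396.2) / 5 = 1970.9000 / 5 = 394.1800
R̄ = (11.5 + 9.9 + 9.8 + 10.0 + 0.7) / 5 = 41.9000 / 5 = 8.3800
LCL = X̄̄ − A₂·R̄ = 394.1800 − 0.419 × 8.3800 = 390.6688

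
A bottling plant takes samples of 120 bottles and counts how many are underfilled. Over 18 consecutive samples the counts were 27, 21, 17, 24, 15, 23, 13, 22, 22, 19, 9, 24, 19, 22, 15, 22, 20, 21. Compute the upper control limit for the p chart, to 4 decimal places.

0.2658

p̄ = Σdᵢ / (k·n) = 355 / (18 × 120) = 0.16435
UCL = p̄ + 3·√(p̄(1−p̄)/n) = 0.16435 + 3 × √(0.16435×0.83565/120) = 0.16435 + 3 × 0.03383 = 0.26584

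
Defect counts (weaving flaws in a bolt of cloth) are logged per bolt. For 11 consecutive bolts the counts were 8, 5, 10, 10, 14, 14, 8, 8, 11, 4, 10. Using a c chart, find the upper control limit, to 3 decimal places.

c̄ = (8 + 5 + 10 + 10 + 14 + 14 + 8 + 8 + 11 + 4 + 10) / 11 = 102 / 11 = 9.2727
UCL = c̄ + 3√c̄ = 9.2727 + 3 × √9.2727 = 9.2727 + 3 × 3.0451 = 18.4081

18.408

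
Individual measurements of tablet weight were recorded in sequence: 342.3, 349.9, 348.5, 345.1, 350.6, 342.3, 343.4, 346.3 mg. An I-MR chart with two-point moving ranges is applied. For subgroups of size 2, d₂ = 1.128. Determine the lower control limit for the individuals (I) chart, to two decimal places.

334.58

X̄ = (342.3 + 349.9 + 348.5 + 345.1 + 350.6 + 342.3 + 343.4 + 346.3) / 8 = 346.0500
Moving ranges: 7.6, 1.4, 3.4, 5.5, 8.3, 1.1, 2.9; M̄R̄ = 30.2000 / 7 = 4.3143
LCL = X̄ − 3·M̄R̄/d₂ = 346.0500 − 3 × 4.3143 / 1.128 = 334.5758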